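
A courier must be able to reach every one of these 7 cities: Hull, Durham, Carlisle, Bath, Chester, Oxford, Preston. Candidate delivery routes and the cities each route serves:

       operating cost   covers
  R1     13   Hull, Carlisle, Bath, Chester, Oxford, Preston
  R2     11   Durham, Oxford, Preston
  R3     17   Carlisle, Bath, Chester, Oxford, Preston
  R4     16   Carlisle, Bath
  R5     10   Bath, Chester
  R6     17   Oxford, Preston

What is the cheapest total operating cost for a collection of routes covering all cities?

24

R1, R2 cover every city at operating cost 13 + 11 = 24.
Any cover uses at least 2 routes; among all covering selections none totals below 24.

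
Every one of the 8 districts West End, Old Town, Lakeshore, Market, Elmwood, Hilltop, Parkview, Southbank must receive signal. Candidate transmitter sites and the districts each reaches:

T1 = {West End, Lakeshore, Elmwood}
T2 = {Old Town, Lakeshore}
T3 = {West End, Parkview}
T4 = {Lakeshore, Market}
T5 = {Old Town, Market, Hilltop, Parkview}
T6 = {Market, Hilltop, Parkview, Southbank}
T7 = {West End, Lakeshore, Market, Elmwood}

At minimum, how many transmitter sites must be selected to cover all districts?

T1, T2, T6 together cover {West End, Old Town, Lakeshore, Market, Elmwood, Hilltop, Parkview, Southbank} — every district.
No 2 of the 7 transmitter sites cover everything (all 21 pairs fall short), so 3 is minimum.

3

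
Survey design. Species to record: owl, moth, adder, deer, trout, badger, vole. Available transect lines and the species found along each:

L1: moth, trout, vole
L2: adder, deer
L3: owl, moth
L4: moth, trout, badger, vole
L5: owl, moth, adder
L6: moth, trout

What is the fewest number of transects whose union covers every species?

L2, L3, L4 together cover {owl, moth, adder, deer, trout, badger, vole} — every species.
No 2 of the 6 transects cover everything (all 15 pairs fall short), so 3 is minimum.

3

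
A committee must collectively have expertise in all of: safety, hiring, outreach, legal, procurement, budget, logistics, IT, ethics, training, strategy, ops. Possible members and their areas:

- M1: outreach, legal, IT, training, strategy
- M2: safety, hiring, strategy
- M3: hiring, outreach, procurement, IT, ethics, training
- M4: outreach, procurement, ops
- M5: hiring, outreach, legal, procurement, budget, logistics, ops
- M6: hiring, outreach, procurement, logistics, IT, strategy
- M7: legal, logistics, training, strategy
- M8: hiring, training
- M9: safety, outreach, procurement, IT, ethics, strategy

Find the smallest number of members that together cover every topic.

M1, M5, M9 together cover {safety, hiring, outreach, legal, procurement, budget, logistics, IT, ethics, training, strategy, ops} — every topic.
No 2 of the 9 members cover everything (all 36 pairs fall short), so 3 is minimum.

3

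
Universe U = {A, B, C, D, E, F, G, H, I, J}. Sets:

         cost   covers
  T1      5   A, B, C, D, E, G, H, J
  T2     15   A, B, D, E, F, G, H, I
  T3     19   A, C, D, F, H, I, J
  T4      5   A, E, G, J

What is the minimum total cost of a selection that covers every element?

T1, T2 cover every element at cost 5 + 15 = 20.
Any cover uses at least 2 sets; among all covering selections none totals below 20.

20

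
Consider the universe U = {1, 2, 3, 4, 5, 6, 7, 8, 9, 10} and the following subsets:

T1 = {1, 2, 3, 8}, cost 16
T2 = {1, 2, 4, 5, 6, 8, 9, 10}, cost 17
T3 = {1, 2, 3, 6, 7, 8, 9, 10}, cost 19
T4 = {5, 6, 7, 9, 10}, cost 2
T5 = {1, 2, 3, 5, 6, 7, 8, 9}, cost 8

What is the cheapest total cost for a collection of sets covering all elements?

T2, T5 cover every element at cost 17 + 8 = 25.
Any cover uses at least 2 sets; among all covering selections none totals below 25.

25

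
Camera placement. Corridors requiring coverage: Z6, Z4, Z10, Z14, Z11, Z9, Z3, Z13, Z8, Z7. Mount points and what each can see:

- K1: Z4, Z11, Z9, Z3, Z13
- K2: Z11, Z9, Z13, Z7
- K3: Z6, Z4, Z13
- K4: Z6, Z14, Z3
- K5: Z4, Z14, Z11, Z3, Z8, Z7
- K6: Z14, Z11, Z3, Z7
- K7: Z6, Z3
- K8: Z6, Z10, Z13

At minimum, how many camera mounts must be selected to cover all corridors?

3

K1, K5, K8 together cover {Z6, Z4, Z10, Z14, Z11, Z9, Z3, Z13, Z8, Z7} — every corridor.
No 2 of the 8 camera mounts cover everything (all 28 pairs fall short), so 3 is minimum.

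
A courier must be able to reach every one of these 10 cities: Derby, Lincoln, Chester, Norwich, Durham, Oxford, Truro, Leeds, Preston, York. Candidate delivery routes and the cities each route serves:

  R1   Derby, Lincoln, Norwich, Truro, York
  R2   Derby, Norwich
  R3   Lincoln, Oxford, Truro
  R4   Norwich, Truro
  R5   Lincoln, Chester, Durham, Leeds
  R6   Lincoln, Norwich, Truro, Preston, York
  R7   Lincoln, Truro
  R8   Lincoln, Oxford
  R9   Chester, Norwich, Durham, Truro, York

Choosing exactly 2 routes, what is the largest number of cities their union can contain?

Choosing R1, R5 covers {Derby, Lincoln, Chester, Norwich, Durham, Truro, Leeds, York} — 8 cities.
No choice of 2 routes does better; here Oxford, Preston are left uncovered.

8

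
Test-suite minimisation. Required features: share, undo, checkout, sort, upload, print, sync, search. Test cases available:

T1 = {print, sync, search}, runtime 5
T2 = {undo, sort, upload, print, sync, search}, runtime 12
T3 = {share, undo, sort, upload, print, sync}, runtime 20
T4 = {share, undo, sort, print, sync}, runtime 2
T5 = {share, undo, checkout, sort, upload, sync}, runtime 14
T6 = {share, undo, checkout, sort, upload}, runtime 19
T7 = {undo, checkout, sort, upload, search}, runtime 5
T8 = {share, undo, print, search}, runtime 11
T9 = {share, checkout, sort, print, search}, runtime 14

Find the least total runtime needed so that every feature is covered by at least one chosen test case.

7

T4, T7 cover every feature at runtime 2 + 5 = 7.
Any cover uses at least 2 test cases; among all covering selections none totals below 7.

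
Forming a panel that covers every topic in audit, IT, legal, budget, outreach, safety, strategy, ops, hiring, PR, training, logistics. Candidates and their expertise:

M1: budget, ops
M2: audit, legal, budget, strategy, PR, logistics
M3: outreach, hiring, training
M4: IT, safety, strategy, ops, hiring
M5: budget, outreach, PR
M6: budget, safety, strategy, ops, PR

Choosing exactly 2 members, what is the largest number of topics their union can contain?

10

Choosing M2, M4 covers {audit, IT, legal, budget, safety, strategy, ops, hiring, PR, logistics} — 10 topics.
No choice of 2 members does better; here outreach, training are left uncovered.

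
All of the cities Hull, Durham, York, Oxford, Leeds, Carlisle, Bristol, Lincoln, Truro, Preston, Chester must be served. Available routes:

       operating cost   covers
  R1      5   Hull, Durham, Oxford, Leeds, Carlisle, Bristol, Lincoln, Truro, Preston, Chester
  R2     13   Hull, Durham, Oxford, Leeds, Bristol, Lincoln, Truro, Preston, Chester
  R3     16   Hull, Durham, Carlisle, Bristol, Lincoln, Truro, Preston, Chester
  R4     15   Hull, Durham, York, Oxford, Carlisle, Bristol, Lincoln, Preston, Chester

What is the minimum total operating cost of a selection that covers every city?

R1, R4 cover every city at operating cost 5 + 15 = 20.
Any cover uses at least 2 routes; among all covering selections none totals below 20.

20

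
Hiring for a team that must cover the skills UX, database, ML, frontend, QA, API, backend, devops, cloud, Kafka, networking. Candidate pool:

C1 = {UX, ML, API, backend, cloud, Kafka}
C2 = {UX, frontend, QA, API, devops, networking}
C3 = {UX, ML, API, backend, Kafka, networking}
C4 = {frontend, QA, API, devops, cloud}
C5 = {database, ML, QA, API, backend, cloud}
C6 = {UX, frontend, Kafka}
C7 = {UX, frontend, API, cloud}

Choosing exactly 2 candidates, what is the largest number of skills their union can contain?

10

Choosing C1, C2 covers {UX, ML, frontend, QA, API, backend, devops, cloud, Kafka, networking} — 10 skills.
No choice of 2 candidates does better; here database is left uncovered.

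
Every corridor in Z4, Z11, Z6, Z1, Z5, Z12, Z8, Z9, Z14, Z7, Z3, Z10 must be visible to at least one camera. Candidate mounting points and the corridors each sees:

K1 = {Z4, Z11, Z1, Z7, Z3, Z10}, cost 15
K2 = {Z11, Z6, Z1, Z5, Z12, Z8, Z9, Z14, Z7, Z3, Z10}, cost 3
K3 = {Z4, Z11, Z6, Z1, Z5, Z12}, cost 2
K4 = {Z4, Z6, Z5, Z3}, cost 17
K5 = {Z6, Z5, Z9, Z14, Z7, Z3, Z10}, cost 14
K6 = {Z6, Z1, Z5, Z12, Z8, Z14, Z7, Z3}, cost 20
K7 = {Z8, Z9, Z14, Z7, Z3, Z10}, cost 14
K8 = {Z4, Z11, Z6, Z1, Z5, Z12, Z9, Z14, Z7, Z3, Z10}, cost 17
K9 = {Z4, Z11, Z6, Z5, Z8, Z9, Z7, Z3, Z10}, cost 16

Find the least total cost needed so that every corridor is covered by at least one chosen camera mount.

K2, K3 cover every corridor at cost 3 + 2 = 5.
Any cover uses at least 2 camera mounts; among all covering selections none totals below 5.

5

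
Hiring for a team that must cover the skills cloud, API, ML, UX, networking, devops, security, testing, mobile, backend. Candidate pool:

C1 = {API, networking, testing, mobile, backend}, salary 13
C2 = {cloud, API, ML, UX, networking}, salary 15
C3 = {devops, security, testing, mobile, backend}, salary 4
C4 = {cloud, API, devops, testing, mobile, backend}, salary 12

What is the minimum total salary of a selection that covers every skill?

C2, C3 cover every skill at salary 15 + 4 = 19.
Any cover uses at least 2 candidates; among all covering selections none totals below 19.

19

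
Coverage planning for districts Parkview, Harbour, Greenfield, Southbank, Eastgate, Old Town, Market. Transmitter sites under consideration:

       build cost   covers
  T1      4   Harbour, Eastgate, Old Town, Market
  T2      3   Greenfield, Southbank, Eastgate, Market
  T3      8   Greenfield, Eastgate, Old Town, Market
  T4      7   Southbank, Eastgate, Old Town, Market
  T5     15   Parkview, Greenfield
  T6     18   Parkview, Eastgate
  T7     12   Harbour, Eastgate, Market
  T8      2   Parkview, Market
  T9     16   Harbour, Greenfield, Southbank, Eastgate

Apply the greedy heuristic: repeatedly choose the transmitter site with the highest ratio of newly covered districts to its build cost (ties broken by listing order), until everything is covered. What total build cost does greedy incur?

Pick 1: T2 adds 4 new (Greenfield, Southbank, Eastgate, Market) at build cost 3 (ratio 4/3).
Pick 2: T1 adds 2 new (Harbour, Old Town) at build cost 4 (ratio 2/4).
Pick 3: T8 adds 1 new (Parkview) at build cost 2 (ratio 1/2).
Greedy total build cost: 3 + 4 + 2 = 9.

9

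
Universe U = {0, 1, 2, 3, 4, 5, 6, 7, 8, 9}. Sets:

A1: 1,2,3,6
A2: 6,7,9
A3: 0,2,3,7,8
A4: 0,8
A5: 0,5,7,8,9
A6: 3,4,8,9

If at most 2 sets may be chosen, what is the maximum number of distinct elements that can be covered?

9

Choosing A1, A5 covers {0, 1, 2, 3, 5, 6, 7, 8, 9} — 9 elements.
No choice of 2 sets does better; here 4 is left uncovered.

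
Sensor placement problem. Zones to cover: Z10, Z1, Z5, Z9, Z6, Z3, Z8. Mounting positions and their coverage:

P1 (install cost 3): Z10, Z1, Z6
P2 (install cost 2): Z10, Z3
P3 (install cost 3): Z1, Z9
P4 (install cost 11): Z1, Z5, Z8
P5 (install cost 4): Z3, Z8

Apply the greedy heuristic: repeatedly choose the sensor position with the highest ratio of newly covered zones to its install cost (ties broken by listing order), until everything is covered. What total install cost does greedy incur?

23

Pick 1: P1 adds 3 new (Z10, Z1, Z6) at install cost 3 (ratio 3/3).
Pick 2: P2 adds 1 new (Z3) at install cost 2 (ratio 1/2).
Pick 3: P3 adds 1 new (Z9) at install cost 3 (ratio 1/3).
Pick 4: P5 adds 1 new (Z8) at install cost 4 (ratio 1/4).
Pick 5: P4 adds 1 new (Z5) at install cost 11 (ratio 1/11).
Greedy total install cost: 3 + 2 + 3 + 4 + 11 = 23. (The true optimum is 19, so greedy overshoots here.)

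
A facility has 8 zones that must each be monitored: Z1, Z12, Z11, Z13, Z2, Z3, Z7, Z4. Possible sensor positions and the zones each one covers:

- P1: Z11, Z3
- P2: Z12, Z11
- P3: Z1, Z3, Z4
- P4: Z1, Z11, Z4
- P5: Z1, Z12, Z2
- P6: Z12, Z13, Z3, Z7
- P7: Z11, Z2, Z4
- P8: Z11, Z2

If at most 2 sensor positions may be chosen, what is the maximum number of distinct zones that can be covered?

7

Choosing P4, P6 covers {Z1, Z12, Z11, Z13, Z3, Z7, Z4} — 7 zones.
No choice of 2 sensor positions does better; here Z2 is left uncovered.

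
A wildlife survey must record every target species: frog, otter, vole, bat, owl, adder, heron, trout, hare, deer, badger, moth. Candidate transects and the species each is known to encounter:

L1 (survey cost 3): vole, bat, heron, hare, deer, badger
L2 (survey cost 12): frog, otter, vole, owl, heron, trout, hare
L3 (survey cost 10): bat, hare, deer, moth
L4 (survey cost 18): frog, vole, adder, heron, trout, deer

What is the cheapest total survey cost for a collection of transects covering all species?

L1, L2, L3, L4 cover every species at survey cost 3 + 12 + 10 + 18 = 43.
Any cover uses at least 4 transects; among all covering selections none totals below 43.

43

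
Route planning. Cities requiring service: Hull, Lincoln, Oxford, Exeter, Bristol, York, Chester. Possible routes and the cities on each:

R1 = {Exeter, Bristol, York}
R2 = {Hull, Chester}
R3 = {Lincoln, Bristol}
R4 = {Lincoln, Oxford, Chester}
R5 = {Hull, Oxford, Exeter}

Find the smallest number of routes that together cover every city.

3

R1, R2, R4 together cover {Hull, Lincoln, Oxford, Exeter, Bristol, York, Chester} — every city.
No 2 of the 5 routes cover everything (all 10 pairs fall short), so 3 is minimum.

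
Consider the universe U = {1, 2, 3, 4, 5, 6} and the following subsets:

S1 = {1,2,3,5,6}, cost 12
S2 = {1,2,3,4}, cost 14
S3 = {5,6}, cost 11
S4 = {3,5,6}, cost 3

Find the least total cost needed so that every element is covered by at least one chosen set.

S2, S4 cover every element at cost 14 + 3 = 17.
Any cover uses at least 2 sets; among all covering selections none totals below 17.

17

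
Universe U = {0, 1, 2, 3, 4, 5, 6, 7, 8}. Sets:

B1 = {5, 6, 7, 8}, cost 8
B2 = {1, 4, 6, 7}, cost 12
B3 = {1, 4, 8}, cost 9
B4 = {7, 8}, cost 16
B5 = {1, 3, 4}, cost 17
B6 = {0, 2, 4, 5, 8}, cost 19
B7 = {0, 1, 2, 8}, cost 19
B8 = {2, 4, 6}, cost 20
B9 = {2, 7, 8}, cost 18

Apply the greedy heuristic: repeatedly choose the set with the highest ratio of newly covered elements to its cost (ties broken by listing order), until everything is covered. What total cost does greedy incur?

Pick 1: B1 adds 4 new (5, 6, 7, 8) at cost 8 (ratio 4/8).
Pick 2: B3 adds 2 new (1, 4) at cost 9 (ratio 2/9).
Pick 3: B6 adds 2 new (0, 2) at cost 19 (ratio 2/19).
Pick 4: B5 adds 1 new (3) at cost 17 (ratio 1/17).
Greedy total cost: 8 + 9 + 19 + 17 = 53. (The true optimum is 44, so greedy overshoots here.)

53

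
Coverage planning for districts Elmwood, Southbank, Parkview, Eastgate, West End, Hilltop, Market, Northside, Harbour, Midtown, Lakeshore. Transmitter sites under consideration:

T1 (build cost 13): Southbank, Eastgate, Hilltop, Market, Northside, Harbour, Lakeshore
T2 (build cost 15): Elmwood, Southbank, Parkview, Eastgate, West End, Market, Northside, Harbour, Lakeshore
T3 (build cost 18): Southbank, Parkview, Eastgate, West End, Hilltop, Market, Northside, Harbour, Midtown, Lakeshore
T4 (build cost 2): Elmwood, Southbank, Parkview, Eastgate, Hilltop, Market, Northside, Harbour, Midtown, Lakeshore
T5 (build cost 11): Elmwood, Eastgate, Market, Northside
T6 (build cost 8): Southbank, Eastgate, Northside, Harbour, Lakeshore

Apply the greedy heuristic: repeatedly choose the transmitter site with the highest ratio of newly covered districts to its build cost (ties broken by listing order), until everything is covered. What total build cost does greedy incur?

Pick 1: T4 adds 10 new (Elmwood, Southbank, Parkview, Eastgate, Hilltop, Market, Northside, Harbour, Midtown, Lakeshore) at build cost 2 (ratio 10/2).
Pick 2: T2 adds 1 new (West End) at build cost 15 (ratio 1/15).
Greedy total build cost: 2 + 15 = 17.

17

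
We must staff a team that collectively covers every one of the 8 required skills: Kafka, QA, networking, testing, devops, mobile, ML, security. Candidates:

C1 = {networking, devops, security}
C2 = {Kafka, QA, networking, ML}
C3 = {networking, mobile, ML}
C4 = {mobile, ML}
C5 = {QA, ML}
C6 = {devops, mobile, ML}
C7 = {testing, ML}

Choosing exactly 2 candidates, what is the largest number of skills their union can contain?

6

Choosing C1, C2 covers {Kafka, QA, networking, devops, ML, security} — 6 skills.
No choice of 2 candidates does better; here testing, mobile are left uncovered.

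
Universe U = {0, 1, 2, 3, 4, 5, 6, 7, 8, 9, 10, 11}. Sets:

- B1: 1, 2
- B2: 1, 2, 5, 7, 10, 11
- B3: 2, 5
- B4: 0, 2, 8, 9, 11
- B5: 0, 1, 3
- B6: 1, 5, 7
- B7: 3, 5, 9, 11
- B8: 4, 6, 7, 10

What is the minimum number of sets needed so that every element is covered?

4

B1, B4, B7, B8 together cover {0, 1, 2, 3, 4, 5, 6, 7, 8, 9, 10, 11} — every element.
No 3 of the 8 sets cover everything (all 56 triples fall short), so 4 is minimum.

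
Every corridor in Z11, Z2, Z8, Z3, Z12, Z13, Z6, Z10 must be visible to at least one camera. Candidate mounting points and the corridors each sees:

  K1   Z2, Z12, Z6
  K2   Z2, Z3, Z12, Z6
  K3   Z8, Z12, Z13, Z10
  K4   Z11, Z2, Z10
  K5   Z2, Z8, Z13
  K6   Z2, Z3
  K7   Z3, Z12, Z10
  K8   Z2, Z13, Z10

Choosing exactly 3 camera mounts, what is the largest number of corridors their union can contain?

8

Choosing K2, K3, K4 covers {Z11, Z2, Z8, Z3, Z12, Z13, Z6, Z10} — 8 corridors.
That is all 8 corridors.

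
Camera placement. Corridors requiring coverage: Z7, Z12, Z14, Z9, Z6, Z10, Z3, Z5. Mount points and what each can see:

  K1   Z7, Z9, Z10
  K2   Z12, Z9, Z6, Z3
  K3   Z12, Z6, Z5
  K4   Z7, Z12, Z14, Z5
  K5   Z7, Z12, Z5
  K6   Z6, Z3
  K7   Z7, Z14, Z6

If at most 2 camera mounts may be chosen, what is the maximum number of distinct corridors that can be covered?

7

Choosing K2, K4 covers {Z7, Z12, Z14, Z9, Z6, Z3, Z5} — 7 corridors.
No choice of 2 camera mounts does better; here Z10 is left uncovered.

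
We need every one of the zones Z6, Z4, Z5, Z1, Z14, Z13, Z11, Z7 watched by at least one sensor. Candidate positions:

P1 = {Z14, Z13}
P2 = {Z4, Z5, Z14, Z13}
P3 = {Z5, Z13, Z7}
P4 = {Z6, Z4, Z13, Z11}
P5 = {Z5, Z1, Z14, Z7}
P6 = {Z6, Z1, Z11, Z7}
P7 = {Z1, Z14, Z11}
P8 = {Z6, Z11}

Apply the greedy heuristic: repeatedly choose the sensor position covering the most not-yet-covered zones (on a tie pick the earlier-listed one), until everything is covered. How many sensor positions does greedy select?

2

Pick 1: P2 covers 4 new zones (Z4, Z5, Z14, Z13).
Pick 2: P6 covers 4 new zones (Z6, Z1, Z11, Z7).
Greedy uses 2 sensor positions.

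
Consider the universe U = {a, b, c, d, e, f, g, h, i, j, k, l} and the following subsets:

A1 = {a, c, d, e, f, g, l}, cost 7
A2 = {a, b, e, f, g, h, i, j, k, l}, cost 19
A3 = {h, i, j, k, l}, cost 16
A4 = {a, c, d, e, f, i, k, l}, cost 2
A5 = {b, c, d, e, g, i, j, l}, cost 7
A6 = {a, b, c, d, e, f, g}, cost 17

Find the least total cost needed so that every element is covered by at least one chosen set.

A2, A4 cover every element at cost 19 + 2 = 21.
Any cover uses at least 2 sets; among all covering selections none totals below 21.
Greedy by coverage-per-cost would pick A4, A5, A3 for 25 — worse than the optimum 21.

21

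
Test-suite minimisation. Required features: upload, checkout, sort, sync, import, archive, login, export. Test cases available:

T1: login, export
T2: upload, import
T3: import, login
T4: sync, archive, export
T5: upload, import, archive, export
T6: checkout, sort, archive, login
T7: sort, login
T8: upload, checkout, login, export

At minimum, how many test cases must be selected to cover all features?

T2, T4, T6 together cover {upload, checkout, sort, sync, import, archive, login, export} — every feature.
No 2 of the 8 test cases cover everything (all 28 pairs fall short), so 3 is minimum.

3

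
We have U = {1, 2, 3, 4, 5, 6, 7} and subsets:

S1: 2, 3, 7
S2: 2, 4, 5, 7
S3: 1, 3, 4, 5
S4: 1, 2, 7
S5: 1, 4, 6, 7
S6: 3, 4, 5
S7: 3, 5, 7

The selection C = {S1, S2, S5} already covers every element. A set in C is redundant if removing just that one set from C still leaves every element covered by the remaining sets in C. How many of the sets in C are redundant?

0

Drop S1: 3 uncovered — not redundant.
Drop S2: 5 uncovered — not redundant.
Drop S5: 1, 6 uncovered — not redundant.
None of the sets in C is redundant.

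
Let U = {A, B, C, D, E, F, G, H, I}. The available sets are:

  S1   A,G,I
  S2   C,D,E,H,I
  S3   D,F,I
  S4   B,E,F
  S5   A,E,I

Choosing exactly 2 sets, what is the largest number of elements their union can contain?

7

Choosing S1, S2 covers {A, C, D, E, G, H, I} — 7 elements.
No choice of 2 sets does better; here B, F are left uncovered.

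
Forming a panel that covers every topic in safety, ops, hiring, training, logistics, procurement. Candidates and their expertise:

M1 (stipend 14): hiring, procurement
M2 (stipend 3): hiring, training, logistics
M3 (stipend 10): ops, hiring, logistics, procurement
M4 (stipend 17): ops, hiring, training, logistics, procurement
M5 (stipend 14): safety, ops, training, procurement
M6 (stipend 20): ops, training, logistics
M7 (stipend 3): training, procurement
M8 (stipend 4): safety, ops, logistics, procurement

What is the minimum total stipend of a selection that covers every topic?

7

M2, M8 cover every topic at stipend 3 + 4 = 7.
Any cover uses at least 2 members; among all covering selections none totals below 7.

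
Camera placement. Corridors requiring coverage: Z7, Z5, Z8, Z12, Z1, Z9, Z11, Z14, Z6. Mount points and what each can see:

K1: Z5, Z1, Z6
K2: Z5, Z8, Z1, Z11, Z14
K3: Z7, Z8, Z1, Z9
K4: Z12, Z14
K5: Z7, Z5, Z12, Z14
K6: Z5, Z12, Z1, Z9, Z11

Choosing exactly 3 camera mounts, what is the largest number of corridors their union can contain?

8

Choosing K1, K2, K3 covers {Z7, Z5, Z8, Z1, Z9, Z11, Z14, Z6} — 8 corridors.
No choice of 3 camera mounts does better; here Z12 is left uncovered.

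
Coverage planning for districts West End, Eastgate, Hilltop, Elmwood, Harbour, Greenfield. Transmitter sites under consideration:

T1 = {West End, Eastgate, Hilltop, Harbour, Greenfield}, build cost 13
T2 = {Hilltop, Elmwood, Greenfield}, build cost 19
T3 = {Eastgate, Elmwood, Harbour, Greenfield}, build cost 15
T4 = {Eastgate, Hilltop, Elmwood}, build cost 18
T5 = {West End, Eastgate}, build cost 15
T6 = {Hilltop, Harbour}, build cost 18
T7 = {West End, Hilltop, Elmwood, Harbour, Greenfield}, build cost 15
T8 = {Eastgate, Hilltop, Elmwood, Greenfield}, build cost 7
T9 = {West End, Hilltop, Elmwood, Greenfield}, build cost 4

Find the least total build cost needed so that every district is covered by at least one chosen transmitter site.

17

T1, T9 cover every district at build cost 13 + 4 = 17.
Any cover uses at least 2 transmitter sites; among all covering selections none totals below 17.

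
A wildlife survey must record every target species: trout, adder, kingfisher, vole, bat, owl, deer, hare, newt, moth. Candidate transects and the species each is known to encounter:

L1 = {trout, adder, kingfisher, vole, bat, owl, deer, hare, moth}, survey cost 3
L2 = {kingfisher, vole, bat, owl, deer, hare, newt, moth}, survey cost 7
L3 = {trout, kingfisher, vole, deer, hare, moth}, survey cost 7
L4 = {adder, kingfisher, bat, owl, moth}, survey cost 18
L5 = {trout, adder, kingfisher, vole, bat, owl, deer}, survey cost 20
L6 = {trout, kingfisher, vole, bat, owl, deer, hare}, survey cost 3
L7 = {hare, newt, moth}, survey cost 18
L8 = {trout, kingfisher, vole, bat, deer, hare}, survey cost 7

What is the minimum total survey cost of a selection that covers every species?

10

L1, L2 cover every species at survey cost 3 + 7 = 10.
Any cover uses at least 2 transects; among all covering selections none totals below 10.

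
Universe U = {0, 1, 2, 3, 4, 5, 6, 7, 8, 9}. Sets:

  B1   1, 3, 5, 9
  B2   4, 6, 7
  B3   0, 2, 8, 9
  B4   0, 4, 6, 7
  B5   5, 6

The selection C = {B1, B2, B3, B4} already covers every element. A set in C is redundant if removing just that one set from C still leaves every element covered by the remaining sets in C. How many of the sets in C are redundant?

2

Drop B1: 1, 3, 5 uncovered — not redundant.
Drop B2: the rest still cover every element — redundant.
Drop B3: 2, 8 uncovered — not redundant.
Drop B4: the rest still cover every element — redundant.
2 redundant: B2, B4.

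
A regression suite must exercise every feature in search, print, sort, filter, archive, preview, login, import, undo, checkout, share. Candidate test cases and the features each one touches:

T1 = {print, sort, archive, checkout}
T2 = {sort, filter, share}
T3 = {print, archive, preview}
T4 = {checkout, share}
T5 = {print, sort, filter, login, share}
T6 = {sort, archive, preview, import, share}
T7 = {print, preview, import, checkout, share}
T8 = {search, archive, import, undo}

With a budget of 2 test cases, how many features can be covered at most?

9

Choosing T5, T8 covers {search, print, sort, filter, archive, login, import, undo, share} — 9 features.
No choice of 2 test cases does better; here preview, checkout are left uncovered.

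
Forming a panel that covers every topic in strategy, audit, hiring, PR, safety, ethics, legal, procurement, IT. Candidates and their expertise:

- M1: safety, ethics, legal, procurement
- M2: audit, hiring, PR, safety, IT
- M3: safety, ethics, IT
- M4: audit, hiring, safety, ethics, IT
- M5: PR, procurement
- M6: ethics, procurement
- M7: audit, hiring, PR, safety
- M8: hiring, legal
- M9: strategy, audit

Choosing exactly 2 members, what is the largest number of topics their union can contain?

Choosing M1, M2 covers {audit, hiring, PR, safety, ethics, legal, procurement, IT} — 8 topics.
No choice of 2 members does better; here strategy is left uncovered.

8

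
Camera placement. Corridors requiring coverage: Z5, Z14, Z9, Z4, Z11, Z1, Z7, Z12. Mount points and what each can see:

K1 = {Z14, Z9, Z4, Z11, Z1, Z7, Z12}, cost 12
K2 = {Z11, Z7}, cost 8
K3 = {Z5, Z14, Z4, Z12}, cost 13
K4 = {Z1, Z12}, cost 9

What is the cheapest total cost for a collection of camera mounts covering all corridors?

25

K1, K3 cover every corridor at cost 12 + 13 = 25.
Any cover uses at least 2 camera mounts; among all covering selections none totals below 25.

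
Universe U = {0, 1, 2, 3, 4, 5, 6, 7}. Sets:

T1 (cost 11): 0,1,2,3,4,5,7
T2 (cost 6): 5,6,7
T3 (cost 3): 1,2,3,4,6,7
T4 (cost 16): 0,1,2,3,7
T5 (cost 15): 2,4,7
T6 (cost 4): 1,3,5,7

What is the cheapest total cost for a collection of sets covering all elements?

T1, T3 cover every element at cost 11 + 3 = 14.
Any cover uses at least 2 sets; among all covering selections none totals below 14.
Greedy by coverage-per-cost would pick T3, T6, T1 for 18 — worse than the optimum 14.

14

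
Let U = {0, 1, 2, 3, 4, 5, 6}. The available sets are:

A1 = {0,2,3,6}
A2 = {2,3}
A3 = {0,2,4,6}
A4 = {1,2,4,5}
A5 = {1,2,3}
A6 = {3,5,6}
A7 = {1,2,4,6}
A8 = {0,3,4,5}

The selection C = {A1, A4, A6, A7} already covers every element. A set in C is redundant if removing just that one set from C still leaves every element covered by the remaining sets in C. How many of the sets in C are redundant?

3

Drop A1: 0 uncovered — not redundant.
Drop A4: the rest still cover every element — redundant.
Drop A6: the rest still cover every element — redundant.
Drop A7: the rest still cover every element — redundant.
3 redundant: A4, A6, A7.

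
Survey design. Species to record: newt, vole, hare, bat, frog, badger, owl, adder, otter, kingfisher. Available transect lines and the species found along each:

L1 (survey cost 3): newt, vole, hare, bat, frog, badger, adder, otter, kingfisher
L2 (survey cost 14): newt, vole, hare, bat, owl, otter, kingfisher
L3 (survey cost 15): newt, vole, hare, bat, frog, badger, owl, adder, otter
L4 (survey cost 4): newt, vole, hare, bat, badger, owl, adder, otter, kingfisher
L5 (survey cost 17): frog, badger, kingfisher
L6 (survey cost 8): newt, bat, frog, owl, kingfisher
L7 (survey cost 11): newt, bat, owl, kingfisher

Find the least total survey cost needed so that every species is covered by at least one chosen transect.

L1, L4 cover every species at survey cost 3 + 4 = 7.
Any cover uses at least 2 transects; among all covering selections none totals below 7.

7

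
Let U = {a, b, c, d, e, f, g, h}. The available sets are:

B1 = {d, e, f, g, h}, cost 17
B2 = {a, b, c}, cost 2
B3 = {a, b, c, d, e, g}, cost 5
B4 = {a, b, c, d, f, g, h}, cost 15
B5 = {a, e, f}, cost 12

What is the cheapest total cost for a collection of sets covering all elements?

19

B1, B2 cover every element at cost 17 + 2 = 19.
Any cover uses at least 2 sets; among all covering selections none totals below 19.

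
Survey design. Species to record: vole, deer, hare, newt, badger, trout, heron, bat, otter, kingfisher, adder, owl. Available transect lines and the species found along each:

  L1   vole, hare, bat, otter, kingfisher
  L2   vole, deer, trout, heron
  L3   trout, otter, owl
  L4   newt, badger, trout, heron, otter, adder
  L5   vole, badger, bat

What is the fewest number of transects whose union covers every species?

4

L1, L2, L3, L4 together cover {vole, deer, hare, newt, badger, trout, heron, bat, otter, kingfisher, adder, owl} — every species.
No 3 of the 5 transects cover everything (all 10 triples fall short), so 4 is minimum.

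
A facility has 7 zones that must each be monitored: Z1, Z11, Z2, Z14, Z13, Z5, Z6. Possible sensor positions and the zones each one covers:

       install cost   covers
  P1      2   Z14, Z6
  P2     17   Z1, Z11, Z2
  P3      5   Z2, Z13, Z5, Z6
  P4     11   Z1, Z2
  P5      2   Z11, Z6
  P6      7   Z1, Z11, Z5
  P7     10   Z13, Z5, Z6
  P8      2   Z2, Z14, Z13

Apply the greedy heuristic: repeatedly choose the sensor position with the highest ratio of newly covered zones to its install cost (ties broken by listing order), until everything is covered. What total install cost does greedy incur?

11

Pick 1: P8 adds 3 new (Z2, Z14, Z13) at install cost 2 (ratio 3/2).
Pick 2: P5 adds 2 new (Z11, Z6) at install cost 2 (ratio 2/2).
Pick 3: P6 adds 2 new (Z1, Z5) at install cost 7 (ratio 2/7).
Greedy total install cost: 2 + 2 + 7 = 11.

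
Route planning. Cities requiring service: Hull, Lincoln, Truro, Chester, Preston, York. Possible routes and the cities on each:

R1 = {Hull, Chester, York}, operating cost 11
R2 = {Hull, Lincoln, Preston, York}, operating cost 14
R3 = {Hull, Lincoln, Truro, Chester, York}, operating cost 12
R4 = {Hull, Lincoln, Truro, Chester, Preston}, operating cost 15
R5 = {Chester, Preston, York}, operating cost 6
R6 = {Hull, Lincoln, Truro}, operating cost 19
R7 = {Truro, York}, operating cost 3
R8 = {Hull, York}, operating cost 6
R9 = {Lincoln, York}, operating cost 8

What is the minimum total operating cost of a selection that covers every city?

R3, R5 cover every city at operating cost 12 + 6 = 18.
Any cover uses at least 2 routes; among all covering selections none totals below 18.
Greedy by coverage-per-operating cost would pick R7, R5, R3 for 21 — worse than the optimum 18.

18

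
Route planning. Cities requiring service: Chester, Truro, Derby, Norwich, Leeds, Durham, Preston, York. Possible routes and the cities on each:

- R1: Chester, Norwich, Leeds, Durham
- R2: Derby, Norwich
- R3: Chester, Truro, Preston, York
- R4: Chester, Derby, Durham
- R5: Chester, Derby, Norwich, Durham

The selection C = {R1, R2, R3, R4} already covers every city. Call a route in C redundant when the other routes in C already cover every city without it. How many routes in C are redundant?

Drop R1: Leeds uncovered — not redundant.
Drop R2: the rest still cover every city — redundant.
Drop R3: Truro, Preston, York uncovered — not redundant.
Drop R4: the rest still cover every city — redundant.
2 redundant: R2, R4.

2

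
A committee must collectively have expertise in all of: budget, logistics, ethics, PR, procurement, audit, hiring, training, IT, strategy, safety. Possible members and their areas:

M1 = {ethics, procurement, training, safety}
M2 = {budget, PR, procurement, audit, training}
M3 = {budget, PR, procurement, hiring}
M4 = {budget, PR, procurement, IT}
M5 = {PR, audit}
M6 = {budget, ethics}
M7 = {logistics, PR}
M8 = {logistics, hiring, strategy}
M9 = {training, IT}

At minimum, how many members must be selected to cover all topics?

4

M1, M2, M4, M8 together cover {budget, logistics, ethics, PR, procurement, audit, hiring, training, IT, strategy, safety} — every topic.
No 3 of the 9 members cover everything (all 84 triples fall short), so 4 is minimum.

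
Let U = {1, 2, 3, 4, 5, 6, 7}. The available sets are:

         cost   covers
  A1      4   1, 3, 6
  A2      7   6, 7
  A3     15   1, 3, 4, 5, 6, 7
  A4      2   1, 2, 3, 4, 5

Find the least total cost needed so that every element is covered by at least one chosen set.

A2, A4 cover every element at cost 7 + 2 = 9.
Any cover uses at least 2 sets; among all covering selections none totals below 9.

9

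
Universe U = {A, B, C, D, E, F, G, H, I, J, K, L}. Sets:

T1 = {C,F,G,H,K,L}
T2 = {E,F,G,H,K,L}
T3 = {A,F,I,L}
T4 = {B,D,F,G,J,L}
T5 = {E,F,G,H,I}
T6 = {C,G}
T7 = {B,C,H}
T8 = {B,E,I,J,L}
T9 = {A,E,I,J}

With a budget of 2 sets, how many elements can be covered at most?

10

Choosing T1, T8 covers {B, C, E, F, G, H, I, J, K, L} — 10 elements.
No choice of 2 sets does better; here A, D are left uncovered.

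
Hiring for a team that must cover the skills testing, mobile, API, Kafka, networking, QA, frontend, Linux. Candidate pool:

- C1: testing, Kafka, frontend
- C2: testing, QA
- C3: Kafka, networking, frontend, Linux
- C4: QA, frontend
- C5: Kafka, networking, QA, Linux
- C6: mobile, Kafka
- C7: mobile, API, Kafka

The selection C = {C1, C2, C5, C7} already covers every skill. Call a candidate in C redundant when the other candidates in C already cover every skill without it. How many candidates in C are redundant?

Drop C1: frontend uncovered — not redundant.
Drop C2: the rest still cover every skill — redundant.
Drop C5: networking, Linux uncovered — not redundant.
Drop C7: mobile, API uncovered — not redundant.
1 redundant: C2.

1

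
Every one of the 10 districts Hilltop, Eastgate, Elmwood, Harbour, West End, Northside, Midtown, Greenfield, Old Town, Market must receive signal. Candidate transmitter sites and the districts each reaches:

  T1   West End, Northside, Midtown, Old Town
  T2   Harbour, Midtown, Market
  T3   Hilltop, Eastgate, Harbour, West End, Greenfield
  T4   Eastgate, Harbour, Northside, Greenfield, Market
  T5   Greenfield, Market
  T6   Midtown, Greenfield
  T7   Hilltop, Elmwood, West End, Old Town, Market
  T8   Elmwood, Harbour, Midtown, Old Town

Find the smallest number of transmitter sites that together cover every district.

T1, T3, T7 together cover {Hilltop, Eastgate, Elmwood, Harbour, West End, Northside, Midtown, Greenfield, Old Town, Market} — every district.
No 2 of the 8 transmitter sites cover everything (all 28 pairs fall short), so 3 is minimum.

3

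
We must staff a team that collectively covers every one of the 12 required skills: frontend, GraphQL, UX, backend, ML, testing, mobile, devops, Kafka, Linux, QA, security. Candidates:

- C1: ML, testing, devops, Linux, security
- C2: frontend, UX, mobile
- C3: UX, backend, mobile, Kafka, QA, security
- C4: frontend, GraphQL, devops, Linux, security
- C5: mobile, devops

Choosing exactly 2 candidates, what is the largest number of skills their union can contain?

Choosing C1, C3 covers {UX, backend, ML, testing, mobile, devops, Kafka, Linux, QA, security} — 10 skills.
No choice of 2 candidates does better; here frontend, GraphQL are left uncovered.

10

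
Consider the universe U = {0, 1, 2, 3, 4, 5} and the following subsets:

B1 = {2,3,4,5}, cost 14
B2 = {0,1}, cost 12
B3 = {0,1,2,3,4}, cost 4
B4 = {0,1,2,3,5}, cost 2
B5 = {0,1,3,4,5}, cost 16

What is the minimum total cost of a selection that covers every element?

6

B3, B4 cover every element at cost 4 + 2 = 6.
Any cover uses at least 2 sets; among all covering selections none totals below 6.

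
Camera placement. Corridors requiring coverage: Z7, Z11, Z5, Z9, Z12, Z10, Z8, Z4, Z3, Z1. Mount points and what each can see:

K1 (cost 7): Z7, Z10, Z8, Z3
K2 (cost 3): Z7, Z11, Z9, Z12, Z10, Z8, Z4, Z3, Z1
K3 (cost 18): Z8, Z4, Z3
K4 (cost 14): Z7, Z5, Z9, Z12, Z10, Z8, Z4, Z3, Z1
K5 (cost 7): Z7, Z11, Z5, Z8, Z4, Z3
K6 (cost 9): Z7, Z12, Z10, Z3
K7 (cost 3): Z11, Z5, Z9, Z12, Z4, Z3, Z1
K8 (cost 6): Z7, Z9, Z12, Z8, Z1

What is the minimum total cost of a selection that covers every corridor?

6

K2, K7 cover every corridor at cost 3 + 3 = 6.
Any cover uses at least 2 camera mounts; among all covering selections none totals below 6.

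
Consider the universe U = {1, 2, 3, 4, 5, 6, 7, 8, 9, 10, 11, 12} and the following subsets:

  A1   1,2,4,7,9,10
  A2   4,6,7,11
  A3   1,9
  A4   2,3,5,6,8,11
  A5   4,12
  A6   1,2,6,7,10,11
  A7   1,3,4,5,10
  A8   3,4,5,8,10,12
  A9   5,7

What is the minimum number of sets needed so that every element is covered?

A1, A2, A8 together cover {1, 2, 3, 4, 5, 6, 7, 8, 9, 10, 11, 12} — every element.
No 2 of the 9 sets cover everything (all 36 pairs fall short), so 3 is minimum.

3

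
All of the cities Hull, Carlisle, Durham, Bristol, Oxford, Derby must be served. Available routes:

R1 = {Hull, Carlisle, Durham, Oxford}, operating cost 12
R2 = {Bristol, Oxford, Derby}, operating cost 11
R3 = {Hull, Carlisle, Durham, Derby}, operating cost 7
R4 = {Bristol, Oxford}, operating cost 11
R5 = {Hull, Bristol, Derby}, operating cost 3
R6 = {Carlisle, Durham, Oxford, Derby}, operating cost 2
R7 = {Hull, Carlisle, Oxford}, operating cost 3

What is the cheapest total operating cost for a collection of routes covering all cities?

R5, R6 cover every city at operating cost 3 + 2 = 5.
Any cover uses at least 2 routes; among all covering selections none totals below 5.

5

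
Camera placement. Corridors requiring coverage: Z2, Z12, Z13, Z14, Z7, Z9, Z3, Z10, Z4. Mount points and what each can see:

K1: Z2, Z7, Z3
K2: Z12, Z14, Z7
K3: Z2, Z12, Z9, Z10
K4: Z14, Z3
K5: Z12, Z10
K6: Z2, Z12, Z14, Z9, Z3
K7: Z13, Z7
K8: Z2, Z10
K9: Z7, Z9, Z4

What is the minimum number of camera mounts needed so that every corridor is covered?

4

K3, K4, K7, K9 together cover {Z2, Z12, Z13, Z14, Z7, Z9, Z3, Z10, Z4} — every corridor.
No 3 of the 9 camera mounts cover everything (all 84 triples fall short), so 4 is minimum.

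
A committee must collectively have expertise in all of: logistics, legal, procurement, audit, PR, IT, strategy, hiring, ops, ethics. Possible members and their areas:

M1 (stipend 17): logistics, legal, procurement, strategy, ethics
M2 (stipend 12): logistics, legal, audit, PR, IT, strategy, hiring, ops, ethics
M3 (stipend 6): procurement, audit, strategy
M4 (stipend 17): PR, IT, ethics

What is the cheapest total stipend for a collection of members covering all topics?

M2, M3 cover every topic at stipend 12 + 6 = 18.
Any cover uses at least 2 members; among all covering selections none totals below 18.

18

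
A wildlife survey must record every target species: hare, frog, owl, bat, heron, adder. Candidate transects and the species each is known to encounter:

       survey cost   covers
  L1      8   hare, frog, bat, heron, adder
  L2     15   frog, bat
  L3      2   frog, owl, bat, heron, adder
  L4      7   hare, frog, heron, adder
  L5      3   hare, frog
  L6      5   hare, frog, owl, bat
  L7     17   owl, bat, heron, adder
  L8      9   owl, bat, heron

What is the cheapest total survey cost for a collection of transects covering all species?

5

L3, L5 cover every species at survey cost 2 + 3 = 5.
Any cover uses at least 2 transects; among all covering selections none totals below 5.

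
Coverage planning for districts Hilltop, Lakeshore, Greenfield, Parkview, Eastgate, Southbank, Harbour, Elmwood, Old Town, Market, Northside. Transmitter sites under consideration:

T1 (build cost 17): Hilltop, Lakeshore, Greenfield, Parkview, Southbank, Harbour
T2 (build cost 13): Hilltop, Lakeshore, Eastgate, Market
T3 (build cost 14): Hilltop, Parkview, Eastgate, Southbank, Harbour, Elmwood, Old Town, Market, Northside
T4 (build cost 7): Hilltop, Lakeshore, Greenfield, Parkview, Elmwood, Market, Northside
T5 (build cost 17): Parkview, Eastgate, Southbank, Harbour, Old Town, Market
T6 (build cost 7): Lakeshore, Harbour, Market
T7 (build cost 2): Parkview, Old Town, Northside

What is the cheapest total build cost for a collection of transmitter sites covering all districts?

T3, T4 cover every district at build cost 14 + 7 = 21.
Any cover uses at least 2 transmitter sites; among all covering selections none totals below 21.

21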